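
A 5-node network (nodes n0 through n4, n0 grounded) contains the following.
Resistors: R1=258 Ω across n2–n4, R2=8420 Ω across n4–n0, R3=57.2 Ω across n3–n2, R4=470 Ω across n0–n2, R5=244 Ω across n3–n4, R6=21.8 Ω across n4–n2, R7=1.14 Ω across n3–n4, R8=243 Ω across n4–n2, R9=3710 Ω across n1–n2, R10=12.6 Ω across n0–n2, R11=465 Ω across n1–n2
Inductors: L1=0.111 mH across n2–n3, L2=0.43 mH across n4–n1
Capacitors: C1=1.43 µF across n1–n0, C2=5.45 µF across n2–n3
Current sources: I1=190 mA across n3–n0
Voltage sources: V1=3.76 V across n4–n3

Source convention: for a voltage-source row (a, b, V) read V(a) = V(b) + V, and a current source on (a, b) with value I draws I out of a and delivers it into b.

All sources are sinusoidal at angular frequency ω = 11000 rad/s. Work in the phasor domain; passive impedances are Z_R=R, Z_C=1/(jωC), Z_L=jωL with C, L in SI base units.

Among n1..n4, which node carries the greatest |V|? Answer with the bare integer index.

3

Apply KCL at each of the 4 non-ground nodes and solve the resulting linear system.
Node n1: branches {C1, L2, R9, R11} → V_1 = 1.315-0.9101j
Node n2: branches {R1, R3, L1, R4, R6, C2, R8, R9, R10, R11} → V_2 = -2.509-0.2527j
Node n3: branches {R3, L1, R5, I1, C2, R7, V1} → V_3 = -2.535-0.7986j
Node n4: branches {R1, R2, R5, R6, L2, R7, R8, V1} → V_4 = 1.225-0.7986j
Source currents: i(V1)=-3.538+0.01040j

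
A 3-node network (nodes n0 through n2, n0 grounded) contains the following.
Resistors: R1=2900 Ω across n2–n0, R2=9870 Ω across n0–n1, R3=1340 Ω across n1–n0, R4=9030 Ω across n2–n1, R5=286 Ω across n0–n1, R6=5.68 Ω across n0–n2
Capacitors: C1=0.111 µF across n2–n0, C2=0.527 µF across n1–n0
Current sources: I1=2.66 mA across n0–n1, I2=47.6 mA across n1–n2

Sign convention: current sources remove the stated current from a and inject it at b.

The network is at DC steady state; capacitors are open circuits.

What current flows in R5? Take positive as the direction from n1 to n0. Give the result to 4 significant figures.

Apply KCL at each of the 2 non-ground nodes and solve the resulting linear system.
Node n1: branches {R2, I1, R3, R4, C2, R5, I2} → V_1 = -10.08
Node n2: branches {R1, C1, R4, R6, I2} → V_2 = 0.2633

-0.03525 A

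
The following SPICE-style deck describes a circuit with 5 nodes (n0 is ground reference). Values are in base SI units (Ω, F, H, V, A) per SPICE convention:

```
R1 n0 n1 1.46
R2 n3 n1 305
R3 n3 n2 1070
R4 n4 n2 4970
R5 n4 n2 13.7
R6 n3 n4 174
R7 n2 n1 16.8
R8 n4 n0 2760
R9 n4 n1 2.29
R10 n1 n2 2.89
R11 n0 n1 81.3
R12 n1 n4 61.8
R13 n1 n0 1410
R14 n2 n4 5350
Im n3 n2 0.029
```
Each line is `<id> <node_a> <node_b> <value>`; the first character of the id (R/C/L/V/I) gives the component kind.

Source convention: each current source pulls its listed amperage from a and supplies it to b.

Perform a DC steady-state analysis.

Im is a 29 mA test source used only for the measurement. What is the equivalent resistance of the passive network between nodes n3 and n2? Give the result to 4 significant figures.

R_eq = 102.5 Ω

Apply KCL at each of the 4 non-ground nodes and solve the resulting linear system.
Node n1: branches {R1, R2, R7, R9, R10, R11, R12, R13} → V_1 = 1.271e-05
Node n2: branches {R3, R4, R5, R7, R10, R14, Im} → V_2 = 0.05101
Node n3: branches {R2, R3, R6, Im} → V_3 = -2.921
Node n4: branches {R4, R5, R6, R8, R9, R12, R14} → V_4 = -0.02449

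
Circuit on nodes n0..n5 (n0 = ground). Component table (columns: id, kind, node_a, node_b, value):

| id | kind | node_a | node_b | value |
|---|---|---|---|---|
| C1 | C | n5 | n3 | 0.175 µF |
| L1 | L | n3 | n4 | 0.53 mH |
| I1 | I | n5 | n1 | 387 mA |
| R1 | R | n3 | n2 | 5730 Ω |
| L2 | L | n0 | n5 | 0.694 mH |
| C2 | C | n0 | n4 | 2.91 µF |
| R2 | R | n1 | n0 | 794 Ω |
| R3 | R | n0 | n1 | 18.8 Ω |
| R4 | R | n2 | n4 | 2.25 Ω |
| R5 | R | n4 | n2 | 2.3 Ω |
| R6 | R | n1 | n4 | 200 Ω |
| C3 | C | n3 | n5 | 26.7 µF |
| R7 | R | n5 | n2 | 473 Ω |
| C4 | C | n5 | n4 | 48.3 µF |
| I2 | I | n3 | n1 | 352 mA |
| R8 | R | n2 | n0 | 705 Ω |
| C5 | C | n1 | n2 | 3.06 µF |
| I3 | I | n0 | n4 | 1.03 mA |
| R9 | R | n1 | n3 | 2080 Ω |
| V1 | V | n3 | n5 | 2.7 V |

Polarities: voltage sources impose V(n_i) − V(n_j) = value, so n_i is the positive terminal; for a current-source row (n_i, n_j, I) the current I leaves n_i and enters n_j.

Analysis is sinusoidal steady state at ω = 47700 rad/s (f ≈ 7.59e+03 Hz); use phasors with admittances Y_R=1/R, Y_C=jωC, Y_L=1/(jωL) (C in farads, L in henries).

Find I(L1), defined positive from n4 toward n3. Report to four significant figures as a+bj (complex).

Apply KCL at each of the 5 non-ground nodes and solve the resulting linear system.
Node n1: branches {I1, R2, R3, R6, I2, C5, R9} → V_1 = 2.796-2.290j
Node n2: branches {R1, R4, R5, R7, R8, C5} → V_2 = 1.798+1.677j
Node n3: branches {C1, L1, R1, C3, I2, R9, V1} → V_3 = 3.906+1.865j
Node n4: branches {L1, C2, R4, R5, R6, C4, I3} → V_4 = 1.143+1.514j
Node n5: branches {C1, I1, L2, C3, R7, C4, V1} → V_5 = 1.206+1.865j
Source currents: i(V1)=-0.3668-3.354j

-0.01389+0.1093j A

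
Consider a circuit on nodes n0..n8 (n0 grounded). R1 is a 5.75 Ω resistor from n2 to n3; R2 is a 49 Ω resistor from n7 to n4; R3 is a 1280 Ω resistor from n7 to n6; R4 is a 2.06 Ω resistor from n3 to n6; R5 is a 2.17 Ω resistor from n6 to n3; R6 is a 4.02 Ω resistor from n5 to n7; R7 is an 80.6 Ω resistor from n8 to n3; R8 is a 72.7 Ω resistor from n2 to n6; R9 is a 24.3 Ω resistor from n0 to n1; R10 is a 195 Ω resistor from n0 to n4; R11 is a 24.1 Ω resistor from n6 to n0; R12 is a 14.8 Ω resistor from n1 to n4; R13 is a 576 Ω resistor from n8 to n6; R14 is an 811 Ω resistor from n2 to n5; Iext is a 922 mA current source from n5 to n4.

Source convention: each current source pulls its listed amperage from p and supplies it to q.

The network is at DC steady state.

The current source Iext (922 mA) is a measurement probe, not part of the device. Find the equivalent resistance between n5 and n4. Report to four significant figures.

Element admittances at DC:
  Y(R1) = 0.1739 S between n2,n3
  Y(R2) = 0.02041 S between n7,n4
  Y(R3) = 0.0007813 S between n7,n6
  Y(R4) = 0.4854 S between n3,n6
  Y(R5) = 0.4608 S between n6,n3
  Y(R6) = 0.2488 S between n5,n7
  Y(R7) = 0.01241 S between n8,n3
  Y(R8) = 0.01376 S between n2,n6
  Y(R9) = 0.04115 S between n0,n1
  Y(R10) = 0.005128 S between n0,n4
  Y(R11) = 0.04149 S between n6,n0
  Y(R12) = 0.06757 S between n1,n4
  Y(R13) = 0.001736 S between n8,n6
  Y(R14) = 0.001233 S between n2,n5
  Iext: injects 0.922 A into n4 (from n5)
Assemble and solve the 8×8 MNA system:
  V(n1)=1.585  V(n2)=-2.194  V(n3)=-1.934  V(n4)=2.550  V(n5)=-42.30  V(n6)=-1.887  V(n7)=-38.79  V(n8)=-1.929

R_eq = 48.64 Ω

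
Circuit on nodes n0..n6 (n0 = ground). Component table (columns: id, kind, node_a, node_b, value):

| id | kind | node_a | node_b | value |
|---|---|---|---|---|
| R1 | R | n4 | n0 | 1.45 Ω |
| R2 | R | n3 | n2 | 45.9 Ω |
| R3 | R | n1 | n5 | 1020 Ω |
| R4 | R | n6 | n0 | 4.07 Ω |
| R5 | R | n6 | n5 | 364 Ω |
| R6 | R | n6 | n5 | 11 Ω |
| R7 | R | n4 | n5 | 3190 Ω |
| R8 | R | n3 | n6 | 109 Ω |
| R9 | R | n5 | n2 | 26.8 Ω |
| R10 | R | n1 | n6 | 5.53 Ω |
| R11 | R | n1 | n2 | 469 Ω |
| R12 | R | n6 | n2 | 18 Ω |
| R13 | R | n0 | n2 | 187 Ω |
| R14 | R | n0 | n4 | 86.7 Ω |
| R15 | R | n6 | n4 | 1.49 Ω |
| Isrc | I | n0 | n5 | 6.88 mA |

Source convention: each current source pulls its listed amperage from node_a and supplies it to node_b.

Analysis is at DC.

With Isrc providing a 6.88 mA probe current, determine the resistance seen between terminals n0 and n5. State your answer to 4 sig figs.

R_eq = 10.02 Ω

Apply KCL at each of the 6 non-ground nodes and solve the resulting linear system.
Node n1: branches {R3, R10, R11} → V_1 = 0.01192
Node n2: branches {R2, R9, R11, R12, R13} → V_2 = 0.03093
Node n3: branches {R2, R8} → V_3 = 0.02514
Node n4: branches {R1, R7, R14, R15} → V_4 = 0.005585
Node n5: branches {R3, R5, R6, R7, R9, Isrc} → V_5 = 0.06891
Node n6: branches {R4, R5, R6, R8, R10, R12, R15} → V_6 = 0.01139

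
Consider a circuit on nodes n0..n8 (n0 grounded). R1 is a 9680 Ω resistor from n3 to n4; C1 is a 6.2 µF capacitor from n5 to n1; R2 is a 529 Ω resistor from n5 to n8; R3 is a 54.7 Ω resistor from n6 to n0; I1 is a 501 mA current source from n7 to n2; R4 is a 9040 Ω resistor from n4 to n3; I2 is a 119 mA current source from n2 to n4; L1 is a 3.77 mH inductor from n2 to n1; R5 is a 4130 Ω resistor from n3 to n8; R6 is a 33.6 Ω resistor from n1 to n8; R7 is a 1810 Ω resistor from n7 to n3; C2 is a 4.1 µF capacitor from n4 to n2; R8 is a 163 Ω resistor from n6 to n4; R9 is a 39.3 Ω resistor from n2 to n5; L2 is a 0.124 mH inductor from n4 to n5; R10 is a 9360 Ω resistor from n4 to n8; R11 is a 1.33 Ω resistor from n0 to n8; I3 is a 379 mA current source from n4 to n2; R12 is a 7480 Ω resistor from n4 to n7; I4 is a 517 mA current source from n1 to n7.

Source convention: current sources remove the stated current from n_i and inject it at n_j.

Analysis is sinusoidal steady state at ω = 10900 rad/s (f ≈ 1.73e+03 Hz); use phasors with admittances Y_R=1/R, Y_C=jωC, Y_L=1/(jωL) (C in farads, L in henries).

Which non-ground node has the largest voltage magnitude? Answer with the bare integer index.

2

Apply KCL at each of the 8 non-ground nodes and solve the resulting linear system.
Node n1: branches {C1, L1, R6, I4} → V_1 = -3.950+2.940j
Node n2: branches {I1, I2, L1, C2, R9, I3} → V_2 = 53.21-24.34j
Node n3: branches {R1, R4, R5, R7} → V_3 = 31.68-7.133j
Node n4: branches {R1, R4, I2, C2, R8, L2, R10, I3, R12} → V_4 = 15.54-12.56j
Node n5: branches {C1, R2, R9, L2} → V_5 = 17.89-12.83j
Node n6: branches {R3, R8} → V_6 = 3.903-3.156j
Node n7: branches {I1, R7, R12, I4} → V_7 = 51.85-8.191j
Node n8: branches {R2, R5, R6, R10, R11} → V_8 = -0.09491+0.07675j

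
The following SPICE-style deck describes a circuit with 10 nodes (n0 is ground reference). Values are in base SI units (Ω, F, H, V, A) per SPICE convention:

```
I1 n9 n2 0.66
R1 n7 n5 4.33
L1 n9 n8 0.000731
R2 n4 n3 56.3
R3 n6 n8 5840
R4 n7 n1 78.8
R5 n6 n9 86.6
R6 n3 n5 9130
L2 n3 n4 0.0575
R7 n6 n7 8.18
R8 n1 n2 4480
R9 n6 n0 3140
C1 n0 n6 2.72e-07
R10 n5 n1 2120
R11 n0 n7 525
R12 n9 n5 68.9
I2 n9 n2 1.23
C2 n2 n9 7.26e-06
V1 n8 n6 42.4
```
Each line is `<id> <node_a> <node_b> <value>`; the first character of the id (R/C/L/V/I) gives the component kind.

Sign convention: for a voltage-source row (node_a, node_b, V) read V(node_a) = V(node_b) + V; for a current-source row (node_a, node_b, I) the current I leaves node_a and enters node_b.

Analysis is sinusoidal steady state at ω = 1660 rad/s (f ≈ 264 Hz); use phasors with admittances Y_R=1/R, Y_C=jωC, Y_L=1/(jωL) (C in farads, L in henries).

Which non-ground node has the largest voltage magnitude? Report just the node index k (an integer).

Apply KCL at each of the 9 non-ground nodes and solve the resulting linear system.
Node n1: branches {R4, R8, R10} → V_1 = 1.589-1.968j
Node n2: branches {I1, R8, I2, C2} → V_2 = 41.71-156.3j
Node n3: branches {R2, R6, L2} → V_3 = 3.073+0.5964j
Node n4: branches {R2, L2} → V_4 = 3.073+0.5964j
Node n5: branches {R1, R6, R10, R12} → V_5 = 3.073+0.5964j
Node n6: branches {R3, R5, R7, R9, C1, V1} → V_6 = -3.480+1.037j
Node n7: branches {R1, R4, R7, R11} → V_7 = 0.8277+0.6514j
Node n8: branches {L1, R3, V1} → V_8 = 38.92+1.037j
Node n9: branches {I1, L1, R5, R12, I2, C2} → V_9 = 38.85-0.1965j
Source currents: i(V1)=-1.024+0.06020j

2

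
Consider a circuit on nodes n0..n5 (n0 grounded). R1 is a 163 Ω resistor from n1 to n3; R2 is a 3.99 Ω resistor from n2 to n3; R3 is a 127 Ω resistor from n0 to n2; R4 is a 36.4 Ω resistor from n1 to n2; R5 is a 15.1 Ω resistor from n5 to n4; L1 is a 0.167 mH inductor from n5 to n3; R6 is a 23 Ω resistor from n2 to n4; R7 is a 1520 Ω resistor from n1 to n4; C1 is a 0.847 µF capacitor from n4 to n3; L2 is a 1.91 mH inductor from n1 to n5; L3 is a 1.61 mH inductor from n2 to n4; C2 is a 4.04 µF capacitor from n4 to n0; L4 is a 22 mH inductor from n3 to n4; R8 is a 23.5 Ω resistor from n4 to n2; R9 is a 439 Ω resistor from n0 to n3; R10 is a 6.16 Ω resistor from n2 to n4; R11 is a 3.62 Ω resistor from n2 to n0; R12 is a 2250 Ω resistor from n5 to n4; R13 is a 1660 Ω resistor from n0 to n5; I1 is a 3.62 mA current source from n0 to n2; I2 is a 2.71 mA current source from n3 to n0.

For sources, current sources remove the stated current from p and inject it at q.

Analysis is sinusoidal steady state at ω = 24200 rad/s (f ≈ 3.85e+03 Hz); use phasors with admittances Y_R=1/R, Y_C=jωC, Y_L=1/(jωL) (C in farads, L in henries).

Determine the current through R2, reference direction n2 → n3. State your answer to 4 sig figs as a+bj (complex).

MNA unknowns: 5 node voltages V₁..V_5
R1: Y=0.006135+0.000j on G[1,3]
R2: Y=0.2506+0.000j on G[2,3]
R3: Y=0.007874+0.000j on G[0,2]
R4: Y=0.02747+0.000j on G[1,2]
R5: Y=0.06623+0.000j on G[5,4]
L1: Y=0.000-0.2474j on G[5,3]
R6: Y=0.04348+0.000j on G[2,4]
R7: Y=0.0006579+0.000j on G[1,4]
C1: Y=0.000+0.02050j on G[4,3]
L2: Y=0.000-0.02163j on G[1,5]
L3: Y=0.000-0.02567j on G[2,4]
C2: Y=0.000+0.09777j on G[4,0]
L4: Y=0.000-0.001878j on G[3,4]
R8: Y=0.04255+0.000j on G[4,2]
R9: Y=0.002278+0.000j on G[0,3]
R10: Y=0.1623+0.000j on G[2,4]
R11: Y=0.2762+0.000j on G[2,0]
R12: Y=0.0004444+0.000j on G[5,4]
R13: Y=0.0006024+0.000j on G[0,5]
I1: z[0]−=0.00362, z[2]+=0.00362
I2: z[3]−=0.00271, z[0]+=0.00271
solve → V1=0.0002091+0.002815j, V2=0.002942-0.0003484j, V3=-0.005907-0.0007133j, V4=0.001023-0.0009270j, V5=-0.004922+0.001054j

0.002218+9.144e-05j A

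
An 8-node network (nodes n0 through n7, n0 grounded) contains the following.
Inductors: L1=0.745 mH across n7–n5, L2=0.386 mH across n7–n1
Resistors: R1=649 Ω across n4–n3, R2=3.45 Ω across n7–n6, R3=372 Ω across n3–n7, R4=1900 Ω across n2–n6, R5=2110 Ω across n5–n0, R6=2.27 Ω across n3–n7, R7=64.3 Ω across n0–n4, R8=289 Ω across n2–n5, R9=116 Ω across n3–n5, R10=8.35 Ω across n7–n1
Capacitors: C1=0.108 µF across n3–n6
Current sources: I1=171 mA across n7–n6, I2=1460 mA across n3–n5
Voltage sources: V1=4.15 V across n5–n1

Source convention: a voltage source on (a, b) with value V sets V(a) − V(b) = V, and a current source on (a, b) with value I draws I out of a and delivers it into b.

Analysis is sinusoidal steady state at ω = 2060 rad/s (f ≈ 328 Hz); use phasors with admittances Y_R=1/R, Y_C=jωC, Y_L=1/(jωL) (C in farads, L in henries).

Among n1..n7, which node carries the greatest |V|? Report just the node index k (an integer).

MNA unknowns: 7 node voltages V₁..V_7 plus 1 source current (V1)
L1: Y=0.000-0.6516j on G[7,5]
R1: Y=0.001541+0.000j on G[4,3]
R2: Y=0.2899+0.000j on G[7,6]
C1: Y=0.000+0.0002225j on G[3,6]
I1: z[7]−=0.171, z[6]+=0.171
R3: Y=0.002688+0.000j on G[3,7]
L2: Y=0.000-1.258j on G[7,1]
R4: Y=0.0005263+0.000j on G[2,6]
R5: Y=0.0004739+0.000j on G[5,0]
R6: Y=0.4405+0.000j on G[3,7]
R7: Y=0.01555+0.000j on G[0,4]
R8: Y=0.003460+0.000j on G[2,5]
R9: Y=0.008621+0.000j on G[3,5]
R10: Y=0.1198+0.000j on G[7,1]
I2: z[3]−=1.46, z[5]+=1.46
V1: row V5−V1=4.15, i_V1 at 5,1
solve → V1=0.3061+0.6004j, V2=4.166+0.4917j, V3=-1.506-0.2030j, V4=-0.1358-0.01830j, V5=4.456+0.6004j, V6=2.260-0.2227j, V7=1.667-0.2211j
aux → i_V1=0.8702+1.810j

5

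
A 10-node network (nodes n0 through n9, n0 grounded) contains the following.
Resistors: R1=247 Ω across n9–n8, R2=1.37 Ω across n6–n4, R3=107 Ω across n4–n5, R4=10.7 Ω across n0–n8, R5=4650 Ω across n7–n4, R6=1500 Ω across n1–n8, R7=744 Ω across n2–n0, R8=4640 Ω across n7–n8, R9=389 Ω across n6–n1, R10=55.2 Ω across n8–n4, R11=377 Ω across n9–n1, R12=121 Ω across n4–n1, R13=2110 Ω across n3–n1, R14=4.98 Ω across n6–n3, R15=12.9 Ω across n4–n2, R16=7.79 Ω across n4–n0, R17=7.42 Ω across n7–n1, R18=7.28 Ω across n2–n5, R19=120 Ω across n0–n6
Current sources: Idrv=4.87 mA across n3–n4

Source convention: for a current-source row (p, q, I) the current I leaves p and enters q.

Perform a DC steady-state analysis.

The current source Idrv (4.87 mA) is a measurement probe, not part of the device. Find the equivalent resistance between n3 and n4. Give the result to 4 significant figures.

R_eq = 6.315 Ω

MNA unknowns: 9 node voltages V₁..V_9
R1: Y=0.004049 on G[9,8]
R2: Y=0.7299 on G[6,4]
R3: Y=0.009346 on G[4,5]
R4: Y=0.09346 on G[0,8]
R5: Y=0.0002151 on G[7,4]
R6: Y=0.0006667 on G[1,8]
R7: Y=0.001344 on G[2,0]
R8: Y=0.0002155 on G[7,8]
R9: Y=0.002571 on G[6,1]
R10: Y=0.01812 on G[8,4]
R11: Y=0.002653 on G[9,1]
R12: Y=0.008264 on G[4,1]
R13: Y=0.0004739 on G[3,1]
R14: Y=0.2008 on G[6,3]
R15: Y=0.07752 on G[4,2]
R16: Y=0.1284 on G[4,0]
R17: Y=0.1348 on G[7,1]
R18: Y=0.1374 on G[2,5]
R19: Y=0.008333 on G[0,6]
Idrv: z[3]−=0.00487, z[4]+=0.00487
solve → V1=-0.001927, V2=0.0003778, V3=-0.03037, V4=0.0003837, V5=0.0003782, V6=-0.006184, V7=-0.001920, V8=1.898e-05, V9=-0.0007512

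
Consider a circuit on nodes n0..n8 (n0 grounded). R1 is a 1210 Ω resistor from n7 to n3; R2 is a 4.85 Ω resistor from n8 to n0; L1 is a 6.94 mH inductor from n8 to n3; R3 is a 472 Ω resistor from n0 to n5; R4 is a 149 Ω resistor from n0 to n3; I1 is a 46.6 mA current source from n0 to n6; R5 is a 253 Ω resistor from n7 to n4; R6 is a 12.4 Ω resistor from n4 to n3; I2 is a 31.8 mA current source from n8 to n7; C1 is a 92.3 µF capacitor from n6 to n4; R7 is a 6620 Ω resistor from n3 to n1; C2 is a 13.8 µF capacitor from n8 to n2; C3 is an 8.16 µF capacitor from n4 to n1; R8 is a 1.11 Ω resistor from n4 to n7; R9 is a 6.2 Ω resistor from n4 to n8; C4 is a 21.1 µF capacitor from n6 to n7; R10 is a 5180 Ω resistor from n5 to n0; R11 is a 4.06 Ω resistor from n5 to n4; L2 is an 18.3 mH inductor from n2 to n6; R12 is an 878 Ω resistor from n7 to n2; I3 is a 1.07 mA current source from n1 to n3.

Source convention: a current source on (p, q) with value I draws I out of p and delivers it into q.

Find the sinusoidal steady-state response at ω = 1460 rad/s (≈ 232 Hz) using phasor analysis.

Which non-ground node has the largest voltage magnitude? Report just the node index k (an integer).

2

MNA unknowns: 8 node voltages V₁..V_8
R1: Y=0.0008264+0.000j on G[7,3]
R2: Y=0.2062+0.000j on G[8,0]
L1: Y=0.000-0.09869j on G[8,3]
R3: Y=0.002119+0.000j on G[0,5]
R4: Y=0.006711+0.000j on G[0,3]
I1: z[0]−=0.0466, z[6]+=0.0466
R5: Y=0.003953+0.000j on G[7,4]
R6: Y=0.08065+0.000j on G[4,3]
I2: z[8]−=0.0318, z[7]+=0.0318
C1: Y=0.000+0.1348j on G[6,4]
R7: Y=0.0001511+0.000j on G[3,1]
C2: Y=0.000+0.02015j on G[8,2]
C3: Y=0.000+0.01191j on G[4,1]
R8: Y=0.9009+0.000j on G[4,7]
R9: Y=0.1613+0.000j on G[4,8]
C4: Y=0.000+0.03081j on G[6,7]
R10: Y=0.0001931+0.000j on G[5,0]
R11: Y=0.2463+0.000j on G[5,4]
L2: Y=0.000-0.03743j on G[2,6]
R12: Y=0.001139+0.000j on G[7,2]
I3: z[1]−=0.00107, z[3]+=0.00107
solve → V1=0.5254+0.09203j, V2=0.7441-0.4879j, V3=0.3352+0.1406j, V4=0.5247-0.0001916j, V5=0.5199-0.0001899j, V6=0.4709-0.2223j, V7=0.5673-0.003951j, V8=0.2093-0.004575j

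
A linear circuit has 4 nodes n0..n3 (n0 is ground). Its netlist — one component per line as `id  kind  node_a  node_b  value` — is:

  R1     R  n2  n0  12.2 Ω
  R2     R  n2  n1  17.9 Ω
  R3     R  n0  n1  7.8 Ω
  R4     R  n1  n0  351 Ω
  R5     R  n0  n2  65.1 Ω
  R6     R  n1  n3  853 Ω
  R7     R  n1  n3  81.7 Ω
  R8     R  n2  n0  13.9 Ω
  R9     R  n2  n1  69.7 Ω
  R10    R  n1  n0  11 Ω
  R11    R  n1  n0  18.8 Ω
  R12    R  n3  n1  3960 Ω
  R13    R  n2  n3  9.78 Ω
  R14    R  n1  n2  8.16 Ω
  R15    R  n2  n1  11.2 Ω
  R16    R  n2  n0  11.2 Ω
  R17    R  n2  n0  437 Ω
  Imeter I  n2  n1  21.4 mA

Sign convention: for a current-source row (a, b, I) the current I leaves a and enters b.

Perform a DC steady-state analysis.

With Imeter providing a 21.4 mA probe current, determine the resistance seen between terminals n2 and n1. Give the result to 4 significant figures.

Apply KCL at each of the 3 non-ground nodes and solve the resulting linear system.
Node n1: branches {R2, R3, R4, R6, R7, R9, R10, R11, R12, R14, R15, Imeter} → V_1 = 0.02433
Node n2: branches {R1, R2, R5, R8, R9, R13, R14, R15, R16, R17, Imeter} → V_2 = -0.02567
Node n3: branches {R6, R7, R12, R13} → V_3 = -0.01977

R_eq = 2.336 Ω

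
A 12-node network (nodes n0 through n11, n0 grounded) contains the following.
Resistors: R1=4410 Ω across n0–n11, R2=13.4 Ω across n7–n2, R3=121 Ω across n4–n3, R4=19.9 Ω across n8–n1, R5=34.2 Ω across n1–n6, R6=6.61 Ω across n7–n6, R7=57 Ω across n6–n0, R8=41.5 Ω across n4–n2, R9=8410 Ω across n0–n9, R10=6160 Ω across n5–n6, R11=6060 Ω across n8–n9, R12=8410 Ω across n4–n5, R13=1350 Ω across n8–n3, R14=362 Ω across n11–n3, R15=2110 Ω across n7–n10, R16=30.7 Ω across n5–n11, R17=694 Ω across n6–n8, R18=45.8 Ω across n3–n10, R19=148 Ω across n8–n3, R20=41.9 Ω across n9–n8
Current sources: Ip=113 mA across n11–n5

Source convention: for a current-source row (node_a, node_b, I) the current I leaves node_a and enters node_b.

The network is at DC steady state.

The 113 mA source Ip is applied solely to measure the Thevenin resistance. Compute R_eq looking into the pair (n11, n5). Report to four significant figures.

Element admittances at DC:
  Y(R1) = 0.0002268 S between n0,n11
  Y(R2) = 0.07463 S between n7,n2
  Y(R3) = 0.008264 S between n4,n3
  Y(R4) = 0.05025 S between n8,n1
  Y(R5) = 0.02924 S between n1,n6
  Y(R6) = 0.1513 S between n7,n6
  Y(R7) = 0.01754 S between n6,n0
  Y(R8) = 0.02410 S between n4,n2
  Y(R9) = 0.0001189 S between n0,n9
  Y(R10) = 0.0001623 S between n5,n6
  Y(R11) = 0.0001650 S between n8,n9
  Y(R12) = 0.0001189 S between n4,n5
  Y(R13) = 0.0007407 S between n8,n3
  Y(R14) = 0.002762 S between n11,n3
  Y(R15) = 0.0004739 S between n7,n10
  Y(R16) = 0.03257 S between n5,n11
  Y(R17) = 0.001441 S between n6,n8
  Y(R18) = 0.02183 S between n3,n10
  Y(R19) = 0.006757 S between n8,n3
  Y(R20) = 0.02387 S between n9,n8
  Ip: injects 0.113 A into n5 (from n11)
Assemble and solve the 11×11 MNA system:
  V(n1)=-0.005647  V(n2)=0.002774  V(n3)=-0.05437  V(n4)=-0.0004252  V(n5)=3.101  V(n6)=0.004495  V(n7)=0.003807  V(n8)=-0.01155  V(n9)=-0.01149  V(n10)=-0.05313  V(n11)=-0.3417

R_eq = 30.46 Ω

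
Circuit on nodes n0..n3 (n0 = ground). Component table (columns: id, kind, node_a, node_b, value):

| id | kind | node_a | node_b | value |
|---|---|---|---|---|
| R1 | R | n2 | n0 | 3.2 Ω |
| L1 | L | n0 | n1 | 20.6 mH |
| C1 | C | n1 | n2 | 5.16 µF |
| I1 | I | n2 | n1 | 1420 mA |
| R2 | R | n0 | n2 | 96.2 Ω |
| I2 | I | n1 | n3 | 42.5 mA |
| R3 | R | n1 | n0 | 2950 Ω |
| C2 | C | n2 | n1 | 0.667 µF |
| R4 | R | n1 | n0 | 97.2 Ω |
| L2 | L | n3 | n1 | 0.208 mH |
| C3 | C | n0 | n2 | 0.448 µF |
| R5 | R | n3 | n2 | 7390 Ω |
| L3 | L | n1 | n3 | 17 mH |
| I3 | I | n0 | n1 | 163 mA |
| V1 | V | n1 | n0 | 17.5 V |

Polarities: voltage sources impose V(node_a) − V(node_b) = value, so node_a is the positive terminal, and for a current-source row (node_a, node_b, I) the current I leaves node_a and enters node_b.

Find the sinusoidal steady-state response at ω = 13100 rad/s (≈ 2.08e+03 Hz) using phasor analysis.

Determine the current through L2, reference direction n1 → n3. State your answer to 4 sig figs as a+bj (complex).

-0.03923-0.0006451j A

MNA unknowns: 3 node voltages V₁..V_3 plus 1 source current (V1)
R1: Y=0.3125+0.000j on G[2,0]
L1: Y=0.000-0.003706j on G[0,1]
C1: Y=0.000+0.06760j on G[1,2]
I1: z[2]−=1.42, z[1]+=1.42
R2: Y=0.01040+0.000j on G[0,2]
I2: z[1]−=0.0425, z[3]+=0.0425
R3: Y=0.0003390+0.000j on G[1,0]
C2: Y=0.000+0.008738j on G[2,1]
R4: Y=0.01029+0.000j on G[1,0]
L2: Y=0.000-0.3670j on G[3,1]
C3: Y=0.000+0.005869j on G[0,2]
R5: Y=0.0001353+0.000j on G[3,2]
L3: Y=0.000-0.004490j on G[1,3]
I3: z[0]−=0.163, z[1]+=0.163
V1: row V1−V0=17.5, i_V1 at 1,0
solve → V1=17.50+0.000j, V2=-3.133+4.933j, V3=17.50+0.1069j
aux → i_V1=1.018-1.510j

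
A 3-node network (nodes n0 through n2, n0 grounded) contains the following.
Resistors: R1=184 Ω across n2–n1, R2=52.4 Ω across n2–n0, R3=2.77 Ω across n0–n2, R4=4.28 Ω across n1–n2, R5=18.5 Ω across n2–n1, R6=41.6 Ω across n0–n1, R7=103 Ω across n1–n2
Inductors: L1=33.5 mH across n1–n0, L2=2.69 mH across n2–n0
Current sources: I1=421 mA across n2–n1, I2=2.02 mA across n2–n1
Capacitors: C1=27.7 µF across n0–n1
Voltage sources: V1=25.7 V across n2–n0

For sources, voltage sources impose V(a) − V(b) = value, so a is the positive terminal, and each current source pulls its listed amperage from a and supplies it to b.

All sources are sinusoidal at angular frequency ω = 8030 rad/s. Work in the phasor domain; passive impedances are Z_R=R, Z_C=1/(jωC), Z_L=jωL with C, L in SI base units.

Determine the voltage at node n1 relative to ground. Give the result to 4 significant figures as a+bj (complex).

Apply KCL at each of the 2 non-ground nodes and solve the resulting linear system.
Node n1: branches {R1, L1, R4, I1, R5, R6, I2, C1, R7} → V_1 = 17.34-11.60j
Node n2: branches {R1, R2, R3, R4, I1, L2, R5, I2, R7, V1} → V_2 = 25.70+0.000j
Source currents: i(V1)=-12.72-2.324j

17.34-11.60j V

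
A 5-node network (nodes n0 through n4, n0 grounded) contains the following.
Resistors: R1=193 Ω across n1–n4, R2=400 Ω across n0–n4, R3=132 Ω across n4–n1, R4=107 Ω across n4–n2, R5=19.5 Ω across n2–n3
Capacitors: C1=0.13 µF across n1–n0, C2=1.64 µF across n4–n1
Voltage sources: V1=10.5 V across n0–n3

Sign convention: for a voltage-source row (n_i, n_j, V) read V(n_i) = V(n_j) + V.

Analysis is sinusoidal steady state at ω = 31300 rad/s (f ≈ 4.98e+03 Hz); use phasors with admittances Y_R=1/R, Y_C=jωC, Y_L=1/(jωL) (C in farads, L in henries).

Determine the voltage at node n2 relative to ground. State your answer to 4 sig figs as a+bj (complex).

MNA unknowns: 4 node voltages V₁..V_4 plus 1 source current (V1)
R1: Y=0.005181+0.000j on G[1,4]
C1: Y=0.000+0.004069j on G[1,0]
R2: Y=0.002500+0.000j on G[0,4]
R3: Y=0.007576+0.000j on G[4,1]
R4: Y=0.009346+0.000j on G[4,2]
C2: Y=0.000+0.05133j on G[4,1]
R5: Y=0.05128+0.000j on G[2,3]
V1: row V0−V3=10.5, i_V1 at 0,3
solve → V1=-6.481+2.470j, V2=-9.962+0.3907j, V3=-10.50+0.000j, V4=-7.011+2.535j
aux → i_V1=-0.02758-0.02004j

-9.962+0.3907j V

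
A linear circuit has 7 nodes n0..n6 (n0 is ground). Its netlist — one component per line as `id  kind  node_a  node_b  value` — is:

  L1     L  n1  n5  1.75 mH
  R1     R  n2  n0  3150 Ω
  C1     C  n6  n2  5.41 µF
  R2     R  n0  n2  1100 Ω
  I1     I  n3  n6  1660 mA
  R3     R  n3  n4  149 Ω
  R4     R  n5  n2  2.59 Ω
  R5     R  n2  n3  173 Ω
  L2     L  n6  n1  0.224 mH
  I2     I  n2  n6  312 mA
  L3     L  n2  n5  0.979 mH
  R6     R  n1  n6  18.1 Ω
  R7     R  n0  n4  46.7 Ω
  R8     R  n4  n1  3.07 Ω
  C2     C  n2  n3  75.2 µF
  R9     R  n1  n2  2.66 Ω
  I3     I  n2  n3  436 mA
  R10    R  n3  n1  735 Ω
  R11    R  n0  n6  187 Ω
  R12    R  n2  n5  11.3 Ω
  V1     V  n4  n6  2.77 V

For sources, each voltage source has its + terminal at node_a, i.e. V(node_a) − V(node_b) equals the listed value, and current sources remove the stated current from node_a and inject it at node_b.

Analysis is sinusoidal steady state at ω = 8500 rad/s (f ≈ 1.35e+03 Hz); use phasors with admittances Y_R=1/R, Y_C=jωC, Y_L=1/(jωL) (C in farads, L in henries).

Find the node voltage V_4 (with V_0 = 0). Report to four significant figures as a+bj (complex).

Apply KCL at each of the 6 non-ground nodes and solve the resulting linear system.
Node n1: branches {L1, L2, R6, R8, R9, R10} → V_1 = -3.152-0.9988j
Node n2: branches {R1, C1, R2, R4, R5, I2, L3, C2, R9, I3, R12} → V_2 = -8.203-1.092j
Node n3: branches {I1, R3, R5, C2, I3, R10} → V_3 = -8.229+0.7152j
Node n4: branches {R3, R7, R8, V1} → V_4 = 0.9295+0.05007j
Node n5: branches {L1, R4, L3, R12} → V_5 = -7.947-1.707j
Node n6: branches {C1, I1, L2, I2, R6, R11, V1} → V_6 = -1.841+0.05007j
Source currents: i(V1)=-1.411-0.3383j

0.9295+0.05007j V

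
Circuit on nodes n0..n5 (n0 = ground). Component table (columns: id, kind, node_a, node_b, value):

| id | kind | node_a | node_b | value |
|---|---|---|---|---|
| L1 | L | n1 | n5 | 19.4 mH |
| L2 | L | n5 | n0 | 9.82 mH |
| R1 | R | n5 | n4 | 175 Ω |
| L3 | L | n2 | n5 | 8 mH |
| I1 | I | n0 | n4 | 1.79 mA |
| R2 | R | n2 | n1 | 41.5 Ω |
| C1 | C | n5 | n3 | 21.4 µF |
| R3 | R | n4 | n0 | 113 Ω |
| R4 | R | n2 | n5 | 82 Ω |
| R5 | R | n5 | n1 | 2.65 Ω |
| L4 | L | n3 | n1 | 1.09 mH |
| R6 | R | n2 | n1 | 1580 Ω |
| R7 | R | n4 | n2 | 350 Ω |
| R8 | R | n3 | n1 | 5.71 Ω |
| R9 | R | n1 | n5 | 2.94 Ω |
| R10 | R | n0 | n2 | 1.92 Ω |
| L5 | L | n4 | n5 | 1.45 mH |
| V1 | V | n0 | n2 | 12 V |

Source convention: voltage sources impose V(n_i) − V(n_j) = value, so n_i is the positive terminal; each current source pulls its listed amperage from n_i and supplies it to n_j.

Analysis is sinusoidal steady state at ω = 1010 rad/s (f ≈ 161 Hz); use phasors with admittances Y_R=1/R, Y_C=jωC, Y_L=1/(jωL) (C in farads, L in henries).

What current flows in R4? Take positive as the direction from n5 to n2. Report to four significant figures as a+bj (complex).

0.06408-0.007770j A

MNA unknowns: 5 node voltages V₁..V_5 plus 1 source current (V1)
L1: Y=0.000-0.05104j on G[1,5]
L2: Y=0.000-0.1008j on G[5,0]
R1: Y=0.005714+0.000j on G[5,4]
L3: Y=0.000-0.1238j on G[2,5]
I1: z[0]−=0.00179, z[4]+=0.00179
R2: Y=0.02410+0.000j on G[2,1]
C1: Y=0.000+0.02161j on G[5,3]
R3: Y=0.008850+0.000j on G[4,0]
R4: Y=0.01220+0.000j on G[2,5]
R5: Y=0.3774+0.000j on G[5,1]
L4: Y=0.000-0.9083j on G[3,1]
R6: Y=0.0006329+0.000j on G[2,1]
R7: Y=0.002857+0.000j on G[4,2]
R8: Y=0.1751+0.000j on G[3,1]
R9: Y=0.3401+0.000j on G[1,5]
R10: Y=0.5208+0.000j on G[0,2]
L5: Y=0.000-0.6828j on G[4,5]
V1: row V0−V2=12, i_V1 at 0,2
solve → V1=-6.921-0.6227j, V2=-12.00+0.000j, V3=-6.925-0.6216j, V4=-6.755-0.5688j, V5=-6.746-0.6371j
aux → i_V1=-6.376+0.6751j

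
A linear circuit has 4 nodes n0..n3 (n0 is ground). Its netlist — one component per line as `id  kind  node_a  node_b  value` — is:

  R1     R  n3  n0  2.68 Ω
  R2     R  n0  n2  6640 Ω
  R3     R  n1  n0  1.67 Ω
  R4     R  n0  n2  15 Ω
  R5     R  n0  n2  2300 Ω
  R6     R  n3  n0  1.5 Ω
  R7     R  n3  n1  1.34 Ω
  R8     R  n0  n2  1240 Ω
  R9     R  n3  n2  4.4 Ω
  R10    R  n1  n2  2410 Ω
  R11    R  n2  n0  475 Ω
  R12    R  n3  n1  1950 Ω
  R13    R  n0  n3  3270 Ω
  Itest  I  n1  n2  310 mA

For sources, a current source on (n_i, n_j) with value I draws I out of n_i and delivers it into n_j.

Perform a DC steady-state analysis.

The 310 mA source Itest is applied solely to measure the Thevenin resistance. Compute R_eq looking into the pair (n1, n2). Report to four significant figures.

R_eq = 4.129 Ω

Element admittances at DC:
  Y(R1) = 0.3731 S between n3,n0
  Y(R2) = 0.0001506 S between n0,n2
  Y(R3) = 0.5988 S between n1,n0
  Y(R4) = 0.06667 S between n0,n2
  Y(R5) = 0.0004348 S between n0,n2
  Y(R6) = 0.6667 S between n3,n0
  Y(R7) = 0.7463 S between n3,n1
  Y(R8) = 0.0008065 S between n0,n2
  Y(R9) = 0.2273 S between n3,n2
  Y(R10) = 0.0004149 S between n1,n2
  Y(R11) = 0.002105 S between n2,n0
  Y(R12) = 0.0005128 S between n3,n1
  Y(R13) = 0.0003058 S between n0,n3
  Itest: injects 0.31 A into n2 (from n1)
Assemble and solve the 3×3 MNA system:
  V(n1)=-0.2048  V(n2)=1.075  V(n3)=0.04538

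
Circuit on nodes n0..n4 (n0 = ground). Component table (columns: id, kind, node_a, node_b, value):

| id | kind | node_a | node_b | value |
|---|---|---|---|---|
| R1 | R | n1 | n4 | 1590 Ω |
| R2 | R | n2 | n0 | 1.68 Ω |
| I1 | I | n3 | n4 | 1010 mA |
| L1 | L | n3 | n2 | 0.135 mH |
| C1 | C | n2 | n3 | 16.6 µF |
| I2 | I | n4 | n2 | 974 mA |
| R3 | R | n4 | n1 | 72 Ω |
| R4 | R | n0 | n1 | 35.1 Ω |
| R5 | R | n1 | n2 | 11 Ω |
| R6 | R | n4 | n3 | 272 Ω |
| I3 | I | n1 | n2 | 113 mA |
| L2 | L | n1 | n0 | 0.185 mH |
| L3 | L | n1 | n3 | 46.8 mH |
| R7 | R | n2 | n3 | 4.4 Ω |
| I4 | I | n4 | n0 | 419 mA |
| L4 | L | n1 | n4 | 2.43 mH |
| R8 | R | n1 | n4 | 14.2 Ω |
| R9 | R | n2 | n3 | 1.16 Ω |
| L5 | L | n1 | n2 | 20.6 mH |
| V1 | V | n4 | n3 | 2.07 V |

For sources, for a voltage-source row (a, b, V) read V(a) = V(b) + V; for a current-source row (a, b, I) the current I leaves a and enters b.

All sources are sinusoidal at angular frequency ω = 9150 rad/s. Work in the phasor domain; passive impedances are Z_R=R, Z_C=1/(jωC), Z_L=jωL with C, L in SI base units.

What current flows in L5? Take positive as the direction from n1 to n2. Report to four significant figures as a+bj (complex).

MNA unknowns: 4 node voltages V₁..V_4 plus 1 source current (V1)
R1: Y=0.0006289+0.000j on G[1,4]
R2: Y=0.5952+0.000j on G[2,0]
I1: z[3]−=1.01, z[4]+=1.01
L1: Y=0.000-0.8096j on G[3,2]
C1: Y=0.000+0.1519j on G[2,3]
I2: z[4]−=0.974, z[2]+=0.974
R3: Y=0.01389+0.000j on G[4,1]
R4: Y=0.02849+0.000j on G[0,1]
R5: Y=0.09091+0.000j on G[1,2]
R6: Y=0.003676+0.000j on G[4,3]
I3: z[1]−=0.113, z[2]+=0.113
L2: Y=0.000-0.5908j on G[1,0]
L3: Y=0.000-0.002335j on G[1,3]
R7: Y=0.2273+0.000j on G[2,3]
I4: z[4]−=0.419, z[0]+=0.419
L4: Y=0.000-0.04498j on G[1,4]
R8: Y=0.07042+0.000j on G[1,4]
R9: Y=0.8621+0.000j on G[2,3]
L5: Y=0.000-0.005305j on G[1,2]
V1: row V4−V3=2.07, i_V1 at 4,3
solve → V1=0.02697-0.2126j, V2=-0.4942+0.03694j, V3=-1.474-0.5108j, V4=0.5963-0.5108j
aux → i_V1=-0.4256+0.05094j

-0.001324-0.002765j A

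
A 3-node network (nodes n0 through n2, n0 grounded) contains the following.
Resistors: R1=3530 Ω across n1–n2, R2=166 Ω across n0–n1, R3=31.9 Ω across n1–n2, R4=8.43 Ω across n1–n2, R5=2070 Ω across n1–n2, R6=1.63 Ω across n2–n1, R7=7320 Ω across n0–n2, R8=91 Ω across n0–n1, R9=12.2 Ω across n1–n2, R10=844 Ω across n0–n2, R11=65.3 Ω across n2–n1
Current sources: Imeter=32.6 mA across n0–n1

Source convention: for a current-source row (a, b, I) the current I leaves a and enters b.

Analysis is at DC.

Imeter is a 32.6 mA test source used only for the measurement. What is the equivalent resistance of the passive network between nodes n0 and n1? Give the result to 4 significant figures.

Apply KCL at each of the 2 non-ground nodes and solve the resulting linear system.
Node n1: branches {R1, R2, R3, R4, R5, R6, R8, R9, R11, Imeter} → V_1 = 1.778
Node n2: branches {R1, R3, R4, R5, R6, R7, R9, R10, R11} → V_2 = 1.776

R_eq = 54.55 Ω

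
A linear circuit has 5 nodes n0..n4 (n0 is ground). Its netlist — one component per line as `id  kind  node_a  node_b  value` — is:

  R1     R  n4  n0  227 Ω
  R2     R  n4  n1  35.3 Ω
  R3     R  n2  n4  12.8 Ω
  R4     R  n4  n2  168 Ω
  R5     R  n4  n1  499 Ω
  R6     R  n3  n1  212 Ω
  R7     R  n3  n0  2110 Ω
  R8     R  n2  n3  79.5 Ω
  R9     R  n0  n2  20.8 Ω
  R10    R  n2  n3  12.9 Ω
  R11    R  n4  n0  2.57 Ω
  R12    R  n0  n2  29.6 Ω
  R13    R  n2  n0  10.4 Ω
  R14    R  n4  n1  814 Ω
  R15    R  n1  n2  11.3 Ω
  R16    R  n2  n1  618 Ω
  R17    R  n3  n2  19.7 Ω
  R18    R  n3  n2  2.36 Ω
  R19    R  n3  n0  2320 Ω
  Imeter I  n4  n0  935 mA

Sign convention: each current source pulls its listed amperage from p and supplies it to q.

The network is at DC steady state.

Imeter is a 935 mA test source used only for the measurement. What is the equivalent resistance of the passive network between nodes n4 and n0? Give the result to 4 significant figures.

R_eq = 2.170 Ω

MNA unknowns: 4 node voltages V₁..V_4
R1: Y=0.004405 on G[4,0]
R2: Y=0.02833 on G[4,1]
R3: Y=0.07812 on G[2,4]
R4: Y=0.005952 on G[4,2]
R5: Y=0.002004 on G[4,1]
R6: Y=0.004717 on G[3,1]
R7: Y=0.0004739 on G[3,0]
R8: Y=0.01258 on G[2,3]
R9: Y=0.04808 on G[0,2]
R10: Y=0.07752 on G[2,3]
R11: Y=0.3891 on G[4,0]
R12: Y=0.03378 on G[0,2]
R13: Y=0.09615 on G[2,0]
R14: Y=0.001229 on G[4,1]
R15: Y=0.08850 on G[1,2]
R16: Y=0.001618 on G[2,1]
R17: Y=0.05076 on G[3,2]
R18: Y=0.4237 on G[3,2]
R19: Y=0.0004310 on G[3,0]
Imeter: z[4]−=0.935, z[0]+=0.935
solve → V1=-1.079, V2=-0.7628, V3=-0.7642, V4=-2.029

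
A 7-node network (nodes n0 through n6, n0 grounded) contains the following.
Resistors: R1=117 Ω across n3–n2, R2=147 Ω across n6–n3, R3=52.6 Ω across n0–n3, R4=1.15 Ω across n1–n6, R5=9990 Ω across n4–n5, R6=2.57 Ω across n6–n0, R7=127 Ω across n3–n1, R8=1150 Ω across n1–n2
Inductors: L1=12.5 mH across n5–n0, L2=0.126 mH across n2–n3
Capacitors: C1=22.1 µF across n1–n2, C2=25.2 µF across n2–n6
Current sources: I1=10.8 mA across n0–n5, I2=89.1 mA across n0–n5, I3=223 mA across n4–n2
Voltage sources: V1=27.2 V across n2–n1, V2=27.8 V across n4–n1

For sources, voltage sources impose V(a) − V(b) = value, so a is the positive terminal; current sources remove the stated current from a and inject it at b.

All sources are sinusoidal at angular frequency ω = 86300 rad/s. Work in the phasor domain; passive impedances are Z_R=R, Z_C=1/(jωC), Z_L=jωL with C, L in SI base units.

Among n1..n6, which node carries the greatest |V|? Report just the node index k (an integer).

Apply KCL at each of the 6 non-ground nodes and solve the resulting linear system.
Node n1: branches {R4, C1, R7, R8, V1, V2} → V_1 = -23.36-8.776j
Node n2: branches {R1, L2, C1, R8, C2, I3, V1} → V_2 = 3.841-8.776j
Node n3: branches {R1, R2, R3, L2, R7} → V_3 = 0.4802-10.64j
Node n4: branches {R5, I3, V2} → V_4 = 4.441-8.776j
Node n5: branches {L1, R5, I1, I2} → V_5 = 12.49+106.9j
Node n6: branches {R2, R4, R6, C2} → V_6 = -0.02139+0.5497j
Source currents: i(V1)=-20.28-59.98j, i(V2)=-0.2222+0.01158j

5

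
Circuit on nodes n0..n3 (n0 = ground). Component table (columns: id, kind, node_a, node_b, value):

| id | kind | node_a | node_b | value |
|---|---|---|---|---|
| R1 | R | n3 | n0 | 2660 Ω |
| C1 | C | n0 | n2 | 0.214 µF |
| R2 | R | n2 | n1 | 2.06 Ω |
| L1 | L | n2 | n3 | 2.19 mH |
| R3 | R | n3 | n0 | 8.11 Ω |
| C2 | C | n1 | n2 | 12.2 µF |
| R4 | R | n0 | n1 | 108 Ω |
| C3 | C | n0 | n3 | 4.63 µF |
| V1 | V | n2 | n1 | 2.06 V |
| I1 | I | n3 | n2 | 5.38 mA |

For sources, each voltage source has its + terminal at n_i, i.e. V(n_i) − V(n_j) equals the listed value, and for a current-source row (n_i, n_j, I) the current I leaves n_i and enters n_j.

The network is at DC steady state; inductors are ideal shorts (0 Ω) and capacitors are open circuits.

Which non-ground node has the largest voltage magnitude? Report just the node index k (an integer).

MNA unknowns: 3 node voltages V₁..V_3 plus 2 source currents (L1, V1)
R1: Y=0.0003759 on G[3,0]
C1: Y=0.000 on G[0,2]
R2: Y=0.4854 on G[2,1]
L1: row V2−V3=0, i_L1 at 2,3
R3: Y=0.1233 on G[3,0]
C2: Y=0.000 on G[1,2]
R4: Y=0.009259 on G[0,1]
C3: Y=0.000 on G[0,3]
V1: row V2−V1=2.06, i_V1 at 2,1
I1: z[3]−=0.00538, z[2]+=0.00538
solve → V1=-1.917, V2=0.1435, V3=0.1435
aux → i_L1=0.02313, i_V1=-1.018

1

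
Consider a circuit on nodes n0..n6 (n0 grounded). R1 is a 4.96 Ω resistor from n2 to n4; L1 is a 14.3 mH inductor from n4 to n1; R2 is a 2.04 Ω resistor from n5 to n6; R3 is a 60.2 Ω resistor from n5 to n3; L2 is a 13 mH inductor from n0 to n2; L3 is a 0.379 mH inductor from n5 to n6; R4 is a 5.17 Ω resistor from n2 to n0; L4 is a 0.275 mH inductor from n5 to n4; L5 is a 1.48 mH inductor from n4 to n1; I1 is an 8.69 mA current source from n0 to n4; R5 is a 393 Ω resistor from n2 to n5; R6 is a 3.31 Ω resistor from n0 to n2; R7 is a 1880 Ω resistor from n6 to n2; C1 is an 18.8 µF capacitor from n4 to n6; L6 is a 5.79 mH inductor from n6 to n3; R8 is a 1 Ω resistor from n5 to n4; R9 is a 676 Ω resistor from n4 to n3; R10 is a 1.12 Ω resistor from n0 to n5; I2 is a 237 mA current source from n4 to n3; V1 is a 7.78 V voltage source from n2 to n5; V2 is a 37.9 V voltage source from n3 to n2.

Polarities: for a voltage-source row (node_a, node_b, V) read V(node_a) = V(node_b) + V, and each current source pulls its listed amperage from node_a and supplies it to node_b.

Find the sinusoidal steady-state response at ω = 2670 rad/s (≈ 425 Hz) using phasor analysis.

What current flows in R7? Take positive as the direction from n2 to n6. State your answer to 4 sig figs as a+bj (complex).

Apply KCL at each of the 6 non-ground nodes and solve the resulting linear system.
Node n1: branches {L1, L5} → V_1 = -2.264+0.7560j
Node n2: branches {R1, L2, R4, R5, R6, R7, V1, V2} → V_2 = 5.007+0.1039j
Node n3: branches {R3, L6, R9, I2, V2} → V_3 = 42.91+0.1039j
Node n4: branches {R1, L1, L4, L5, I1, C1, R8, R9, I2} → V_4 = -2.264+0.7560j
Node n5: branches {R2, R3, L3, L4, R5, R8, R10, V1} → V_5 = -2.773+0.1039j
Node n6: branches {R2, L3, R7, C1, L6} → V_6 = -0.4270-1.073j
Source currents: i(V1)=-4.638+3.028j, i(V2)=-0.6647+2.804j

0.002891+0.0006258j A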